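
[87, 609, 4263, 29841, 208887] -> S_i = 87*7^i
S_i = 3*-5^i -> [3, -15, 75, -375, 1875]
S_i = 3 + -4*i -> [3, -1, -5, -9, -13]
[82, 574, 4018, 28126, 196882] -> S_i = 82*7^i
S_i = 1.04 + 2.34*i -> [1.04, 3.38, 5.72, 8.06, 10.4]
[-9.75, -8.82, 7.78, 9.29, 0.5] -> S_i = Random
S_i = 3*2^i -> [3, 6, 12, 24, 48]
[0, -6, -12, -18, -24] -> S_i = 0 + -6*i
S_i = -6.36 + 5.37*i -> [-6.36, -0.99, 4.38, 9.75, 15.12]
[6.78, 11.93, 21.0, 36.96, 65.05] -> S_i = 6.78*1.76^i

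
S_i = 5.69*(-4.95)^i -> [5.69, -28.17, 139.42, -690.13, 3416.12]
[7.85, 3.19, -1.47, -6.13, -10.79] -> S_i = 7.85 + -4.66*i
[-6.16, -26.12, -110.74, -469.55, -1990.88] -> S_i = -6.16*4.24^i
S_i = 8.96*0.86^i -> [8.96, 7.71, 6.63, 5.7, 4.9]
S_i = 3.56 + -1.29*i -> [3.56, 2.27, 0.98, -0.31, -1.6]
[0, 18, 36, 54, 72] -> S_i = 0 + 18*i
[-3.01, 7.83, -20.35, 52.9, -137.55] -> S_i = -3.01*(-2.60)^i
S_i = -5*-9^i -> [-5, 45, -405, 3645, -32805]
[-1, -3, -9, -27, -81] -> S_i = -1*3^i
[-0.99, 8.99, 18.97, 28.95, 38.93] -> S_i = -0.99 + 9.98*i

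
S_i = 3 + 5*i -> [3, 8, 13, 18, 23]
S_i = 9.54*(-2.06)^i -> [9.54, -19.65, 40.48, -83.4, 171.8]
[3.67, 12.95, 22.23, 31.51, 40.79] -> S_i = 3.67 + 9.28*i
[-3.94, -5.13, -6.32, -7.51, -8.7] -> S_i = -3.94 + -1.19*i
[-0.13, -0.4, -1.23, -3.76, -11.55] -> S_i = -0.13*3.07^i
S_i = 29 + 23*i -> [29, 52, 75, 98, 121]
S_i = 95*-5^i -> [95, -475, 2375, -11875, 59375]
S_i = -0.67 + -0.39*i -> [-0.67, -1.06, -1.45, -1.84, -2.23]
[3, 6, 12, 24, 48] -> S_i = 3*2^i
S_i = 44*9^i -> [44, 396, 3564, 32076, 288684]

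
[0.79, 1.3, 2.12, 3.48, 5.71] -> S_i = 0.79*1.64^i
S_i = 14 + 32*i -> [14, 46, 78, 110, 142]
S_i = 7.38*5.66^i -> [7.38, 41.77, 236.42, 1338.15, 7573.94]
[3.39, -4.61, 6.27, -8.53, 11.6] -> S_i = 3.39*(-1.36)^i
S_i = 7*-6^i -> [7, -42, 252, -1512, 9072]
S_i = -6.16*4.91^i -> [-6.16, -30.25, -148.51, -729.16, -3580.19]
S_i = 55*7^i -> [55, 385, 2695, 18865, 132055]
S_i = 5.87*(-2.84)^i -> [5.87, -16.67, 47.35, -134.46, 381.87]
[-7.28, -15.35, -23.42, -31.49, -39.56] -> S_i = -7.28 + -8.07*i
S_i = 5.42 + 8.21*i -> [5.42, 13.63, 21.84, 30.05, 38.26]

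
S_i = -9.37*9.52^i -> [-9.37, -89.2, -849.21, -8084.45, -76963.96]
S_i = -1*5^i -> [-1, -5, -25, -125, -625]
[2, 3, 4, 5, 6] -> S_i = 2 + 1*i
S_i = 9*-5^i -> [9, -45, 225, -1125, 5625]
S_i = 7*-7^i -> [7, -49, 343, -2401, 16807]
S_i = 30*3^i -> [30, 90, 270, 810, 2430]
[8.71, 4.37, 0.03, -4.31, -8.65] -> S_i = 8.71 + -4.34*i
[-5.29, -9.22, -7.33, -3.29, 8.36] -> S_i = Random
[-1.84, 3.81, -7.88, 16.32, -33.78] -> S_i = -1.84*(-2.07)^i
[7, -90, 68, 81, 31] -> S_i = Random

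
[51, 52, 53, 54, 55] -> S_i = 51 + 1*i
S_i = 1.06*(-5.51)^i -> [1.06, -5.84, 32.18, -177.32, 977.04]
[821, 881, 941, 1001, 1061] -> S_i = 821 + 60*i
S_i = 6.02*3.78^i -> [6.02, 22.76, 86.02, 325.14, 1229.03]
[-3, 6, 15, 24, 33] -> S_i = -3 + 9*i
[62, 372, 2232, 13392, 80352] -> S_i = 62*6^i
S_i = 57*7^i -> [57, 399, 2793, 19551, 136857]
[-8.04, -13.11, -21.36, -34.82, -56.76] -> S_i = -8.04*1.63^i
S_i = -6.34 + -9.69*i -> [-6.34, -16.03, -25.72, -35.41, -45.1]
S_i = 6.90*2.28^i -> [6.9, 15.73, 35.87, 81.78, 186.46]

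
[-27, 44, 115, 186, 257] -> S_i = -27 + 71*i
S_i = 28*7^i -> [28, 196, 1372, 9604, 67228]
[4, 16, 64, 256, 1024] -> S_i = 4*4^i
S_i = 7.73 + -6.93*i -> [7.73, 0.8, -6.13, -13.06, -19.99]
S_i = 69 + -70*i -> [69, -1, -71, -141, -211]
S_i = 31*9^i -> [31, 279, 2511, 22599, 203391]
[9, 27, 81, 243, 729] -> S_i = 9*3^i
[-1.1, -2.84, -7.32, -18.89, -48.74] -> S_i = -1.10*2.58^i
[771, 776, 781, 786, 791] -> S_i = 771 + 5*i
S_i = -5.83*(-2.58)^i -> [-5.83, 15.04, -38.81, 100.12, -258.31]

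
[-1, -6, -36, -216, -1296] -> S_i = -1*6^i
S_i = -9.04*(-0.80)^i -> [-9.04, 7.23, -5.79, 4.63, -3.7]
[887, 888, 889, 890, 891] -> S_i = 887 + 1*i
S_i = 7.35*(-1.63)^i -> [7.35, -11.98, 19.53, -31.83, 51.88]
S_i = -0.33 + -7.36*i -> [-0.33, -7.69, -15.05, -22.41, -29.77]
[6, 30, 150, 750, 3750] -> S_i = 6*5^i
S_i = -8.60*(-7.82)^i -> [-8.6, 67.25, -525.91, 4112.62, -32160.7]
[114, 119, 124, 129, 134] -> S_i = 114 + 5*i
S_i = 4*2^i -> [4, 8, 16, 32, 64]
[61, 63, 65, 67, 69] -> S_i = 61 + 2*i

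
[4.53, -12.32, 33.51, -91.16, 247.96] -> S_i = 4.53*(-2.72)^i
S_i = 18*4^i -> [18, 72, 288, 1152, 4608]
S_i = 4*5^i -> [4, 20, 100, 500, 2500]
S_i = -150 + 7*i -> [-150, -143, -136, -129, -122]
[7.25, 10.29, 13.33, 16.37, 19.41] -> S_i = 7.25 + 3.04*i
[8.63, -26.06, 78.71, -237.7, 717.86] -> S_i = 8.63*(-3.02)^i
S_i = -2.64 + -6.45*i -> [-2.64, -9.09, -15.54, -21.99, -28.44]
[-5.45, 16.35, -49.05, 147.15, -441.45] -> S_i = -5.45*(-3.00)^i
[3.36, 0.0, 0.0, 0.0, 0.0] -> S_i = 3.36*0.00^i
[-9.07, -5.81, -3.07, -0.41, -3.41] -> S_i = Random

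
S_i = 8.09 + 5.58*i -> [8.09, 13.67, 19.25, 24.83, 30.41]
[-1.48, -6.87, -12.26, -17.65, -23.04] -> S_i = -1.48 + -5.39*i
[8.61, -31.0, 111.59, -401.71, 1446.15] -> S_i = 8.61*(-3.60)^i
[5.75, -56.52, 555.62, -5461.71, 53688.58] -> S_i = 5.75*(-9.83)^i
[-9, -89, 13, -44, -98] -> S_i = Random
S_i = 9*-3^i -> [9, -27, 81, -243, 729]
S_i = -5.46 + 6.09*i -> [-5.46, 0.63, 6.72, 12.81, 18.9]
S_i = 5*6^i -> [5, 30, 180, 1080, 6480]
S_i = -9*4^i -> [-9, -36, -144, -576, -2304]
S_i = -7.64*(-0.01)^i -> [-7.64, 0.08, -0.0, 0.0, -0.0]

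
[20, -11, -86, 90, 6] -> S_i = Random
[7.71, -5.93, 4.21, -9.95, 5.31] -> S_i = Random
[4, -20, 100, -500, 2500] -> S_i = 4*-5^i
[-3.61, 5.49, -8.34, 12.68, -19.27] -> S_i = -3.61*(-1.52)^i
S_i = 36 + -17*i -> [36, 19, 2, -15, -32]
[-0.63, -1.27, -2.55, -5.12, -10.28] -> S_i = -0.63*2.01^i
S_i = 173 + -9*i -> [173, 164, 155, 146, 137]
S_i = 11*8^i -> [11, 88, 704, 5632, 45056]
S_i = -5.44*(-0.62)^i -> [-5.44, 3.37, -2.09, 1.3, -0.8]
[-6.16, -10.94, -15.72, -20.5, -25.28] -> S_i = -6.16 + -4.78*i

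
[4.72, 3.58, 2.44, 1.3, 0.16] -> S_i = 4.72 + -1.14*i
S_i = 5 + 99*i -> [5, 104, 203, 302, 401]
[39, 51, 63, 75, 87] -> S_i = 39 + 12*i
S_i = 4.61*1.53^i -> [4.61, 7.05, 10.79, 16.51, 25.26]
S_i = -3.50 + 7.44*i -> [-3.5, 3.94, 11.38, 18.82, 26.26]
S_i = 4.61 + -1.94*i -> [4.61, 2.67, 0.73, -1.21, -3.15]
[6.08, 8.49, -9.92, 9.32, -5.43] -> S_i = Random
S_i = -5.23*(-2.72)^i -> [-5.23, 14.23, -38.69, 105.25, -286.27]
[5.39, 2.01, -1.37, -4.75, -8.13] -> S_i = 5.39 + -3.38*i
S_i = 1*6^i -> [1, 6, 36, 216, 1296]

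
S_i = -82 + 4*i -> [-82, -78, -74, -70, -66]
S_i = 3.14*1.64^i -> [3.14, 5.15, 8.45, 13.85, 22.71]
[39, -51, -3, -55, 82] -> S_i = Random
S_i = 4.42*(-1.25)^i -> [4.42, -5.52, 6.91, -8.63, 10.79]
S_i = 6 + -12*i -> [6, -6, -18, -30, -42]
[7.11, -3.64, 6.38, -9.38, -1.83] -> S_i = Random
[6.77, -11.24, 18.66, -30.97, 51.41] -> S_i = 6.77*(-1.66)^i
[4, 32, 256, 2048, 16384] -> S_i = 4*8^i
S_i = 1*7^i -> [1, 7, 49, 343, 2401]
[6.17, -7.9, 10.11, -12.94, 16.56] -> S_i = 6.17*(-1.28)^i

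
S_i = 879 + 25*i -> [879, 904, 929, 954, 979]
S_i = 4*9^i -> [4, 36, 324, 2916, 26244]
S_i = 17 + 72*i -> [17, 89, 161, 233, 305]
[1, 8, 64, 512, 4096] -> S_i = 1*8^i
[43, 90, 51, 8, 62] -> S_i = Random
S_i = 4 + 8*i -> [4, 12, 20, 28, 36]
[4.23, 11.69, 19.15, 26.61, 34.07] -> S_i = 4.23 + 7.46*i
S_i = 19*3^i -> [19, 57, 171, 513, 1539]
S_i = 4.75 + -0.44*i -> [4.75, 4.31, 3.87, 3.43, 2.99]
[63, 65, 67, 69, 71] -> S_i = 63 + 2*i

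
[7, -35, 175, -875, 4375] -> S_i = 7*-5^i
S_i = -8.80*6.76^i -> [-8.8, -59.49, -402.14, -2718.46, -18376.78]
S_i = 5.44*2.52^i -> [5.44, 13.71, 34.55, 87.06, 219.38]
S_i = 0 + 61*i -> [0, 61, 122, 183, 244]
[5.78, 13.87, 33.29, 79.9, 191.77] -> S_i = 5.78*2.40^i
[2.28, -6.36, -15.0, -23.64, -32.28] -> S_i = 2.28 + -8.64*i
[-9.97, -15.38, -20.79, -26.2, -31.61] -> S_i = -9.97 + -5.41*i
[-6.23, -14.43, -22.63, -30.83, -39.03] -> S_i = -6.23 + -8.20*i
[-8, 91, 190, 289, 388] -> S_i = -8 + 99*i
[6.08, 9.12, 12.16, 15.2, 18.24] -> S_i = 6.08 + 3.04*i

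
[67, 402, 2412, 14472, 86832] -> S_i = 67*6^i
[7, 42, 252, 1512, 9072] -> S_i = 7*6^i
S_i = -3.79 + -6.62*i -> [-3.79, -10.41, -17.03, -23.65, -30.27]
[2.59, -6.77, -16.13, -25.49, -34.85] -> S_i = 2.59 + -9.36*i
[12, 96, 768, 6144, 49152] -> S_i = 12*8^i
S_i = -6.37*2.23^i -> [-6.37, -14.21, -31.68, -70.64, -157.53]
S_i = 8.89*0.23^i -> [8.89, 2.04, 0.47, 0.11, 0.02]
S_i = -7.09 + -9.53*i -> [-7.09, -16.62, -26.15, -35.68, -45.21]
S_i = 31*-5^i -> [31, -155, 775, -3875, 19375]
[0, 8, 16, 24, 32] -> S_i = 0 + 8*i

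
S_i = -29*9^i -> [-29, -261, -2349, -21141, -190269]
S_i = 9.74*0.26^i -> [9.74, 2.53, 0.66, 0.17, 0.04]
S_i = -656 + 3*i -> [-656, -653, -650, -647, -644]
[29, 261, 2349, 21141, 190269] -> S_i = 29*9^i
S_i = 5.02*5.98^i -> [5.02, 30.02, 179.52, 1073.51, 6419.61]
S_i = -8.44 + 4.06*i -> [-8.44, -4.38, -0.32, 3.74, 7.8]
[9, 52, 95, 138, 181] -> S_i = 9 + 43*i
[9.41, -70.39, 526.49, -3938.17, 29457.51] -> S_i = 9.41*(-7.48)^i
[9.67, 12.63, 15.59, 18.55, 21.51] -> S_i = 9.67 + 2.96*i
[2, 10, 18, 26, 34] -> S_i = 2 + 8*i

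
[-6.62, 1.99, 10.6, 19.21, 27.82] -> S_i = -6.62 + 8.61*i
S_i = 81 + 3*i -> [81, 84, 87, 90, 93]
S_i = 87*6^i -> [87, 522, 3132, 18792, 112752]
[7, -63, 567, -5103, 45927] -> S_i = 7*-9^i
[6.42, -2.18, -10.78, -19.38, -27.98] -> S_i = 6.42 + -8.60*i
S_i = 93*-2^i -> [93, -186, 372, -744, 1488]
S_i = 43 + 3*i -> [43, 46, 49, 52, 55]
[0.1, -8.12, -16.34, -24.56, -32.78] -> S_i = 0.10 + -8.22*i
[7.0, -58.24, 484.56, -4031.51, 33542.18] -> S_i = 7.00*(-8.32)^i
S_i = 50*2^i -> [50, 100, 200, 400, 800]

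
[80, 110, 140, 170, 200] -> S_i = 80 + 30*i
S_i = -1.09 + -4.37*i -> [-1.09, -5.46, -9.83, -14.2, -18.57]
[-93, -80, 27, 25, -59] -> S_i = Random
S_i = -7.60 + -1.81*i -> [-7.6, -9.41, -11.22, -13.03, -14.84]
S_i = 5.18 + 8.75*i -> [5.18, 13.93, 22.68, 31.43, 40.18]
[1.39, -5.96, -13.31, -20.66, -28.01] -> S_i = 1.39 + -7.35*i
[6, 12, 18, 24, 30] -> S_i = 6 + 6*i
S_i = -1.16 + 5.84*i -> [-1.16, 4.68, 10.52, 16.36, 22.2]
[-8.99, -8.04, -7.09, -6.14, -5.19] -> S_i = -8.99 + 0.95*i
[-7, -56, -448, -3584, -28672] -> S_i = -7*8^i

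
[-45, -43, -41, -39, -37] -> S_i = -45 + 2*i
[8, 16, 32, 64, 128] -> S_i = 8*2^i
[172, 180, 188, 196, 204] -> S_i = 172 + 8*i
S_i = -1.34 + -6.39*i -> [-1.34, -7.73, -14.12, -20.51, -26.9]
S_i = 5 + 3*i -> [5, 8, 11, 14, 17]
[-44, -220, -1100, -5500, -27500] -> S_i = -44*5^i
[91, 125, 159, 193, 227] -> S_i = 91 + 34*i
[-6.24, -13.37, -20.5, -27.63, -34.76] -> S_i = -6.24 + -7.13*i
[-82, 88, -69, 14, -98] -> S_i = Random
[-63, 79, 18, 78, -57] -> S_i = Random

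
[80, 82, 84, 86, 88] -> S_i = 80 + 2*i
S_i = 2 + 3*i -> [2, 5, 8, 11, 14]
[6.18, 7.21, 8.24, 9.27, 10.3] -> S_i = 6.18 + 1.03*i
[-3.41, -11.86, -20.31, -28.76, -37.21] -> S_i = -3.41 + -8.45*i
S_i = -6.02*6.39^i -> [-6.02, -38.47, -245.81, -1570.72, -10036.91]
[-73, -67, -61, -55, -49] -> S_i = -73 + 6*i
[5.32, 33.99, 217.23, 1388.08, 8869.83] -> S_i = 5.32*6.39^i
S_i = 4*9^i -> [4, 36, 324, 2916, 26244]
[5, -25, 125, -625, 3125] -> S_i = 5*-5^i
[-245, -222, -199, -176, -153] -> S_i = -245 + 23*i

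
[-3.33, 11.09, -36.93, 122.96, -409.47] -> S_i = -3.33*(-3.33)^i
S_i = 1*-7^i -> [1, -7, 49, -343, 2401]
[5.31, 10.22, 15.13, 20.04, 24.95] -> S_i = 5.31 + 4.91*i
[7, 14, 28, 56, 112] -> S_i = 7*2^i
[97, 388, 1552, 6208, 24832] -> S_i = 97*4^i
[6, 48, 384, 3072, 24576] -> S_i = 6*8^i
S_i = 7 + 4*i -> [7, 11, 15, 19, 23]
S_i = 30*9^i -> [30, 270, 2430, 21870, 196830]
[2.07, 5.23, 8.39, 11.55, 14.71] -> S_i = 2.07 + 3.16*i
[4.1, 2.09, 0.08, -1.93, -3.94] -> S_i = 4.10 + -2.01*i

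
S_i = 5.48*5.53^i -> [5.48, 30.3, 167.58, 926.74, 5124.85]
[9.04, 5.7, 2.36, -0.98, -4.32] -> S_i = 9.04 + -3.34*i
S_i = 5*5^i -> [5, 25, 125, 625, 3125]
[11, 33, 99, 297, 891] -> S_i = 11*3^i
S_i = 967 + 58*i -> [967, 1025, 1083, 1141, 1199]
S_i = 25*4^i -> [25, 100, 400, 1600, 6400]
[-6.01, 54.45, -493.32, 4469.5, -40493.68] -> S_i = -6.01*(-9.06)^i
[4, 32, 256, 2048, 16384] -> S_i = 4*8^i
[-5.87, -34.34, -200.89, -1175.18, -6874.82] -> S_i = -5.87*5.85^i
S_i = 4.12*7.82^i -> [4.12, 32.22, 251.95, 1970.23, 15407.22]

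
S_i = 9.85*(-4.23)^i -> [9.85, -41.67, 176.25, -745.52, 3153.54]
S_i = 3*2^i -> [3, 6, 12, 24, 48]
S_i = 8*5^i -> [8, 40, 200, 1000, 5000]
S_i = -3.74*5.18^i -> [-3.74, -19.37, -100.35, -519.83, -2692.72]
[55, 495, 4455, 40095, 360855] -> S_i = 55*9^i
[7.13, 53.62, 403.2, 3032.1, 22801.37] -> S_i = 7.13*7.52^i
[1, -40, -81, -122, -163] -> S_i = 1 + -41*i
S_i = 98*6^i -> [98, 588, 3528, 21168, 127008]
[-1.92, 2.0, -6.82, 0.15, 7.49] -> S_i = Random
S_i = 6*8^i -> [6, 48, 384, 3072, 24576]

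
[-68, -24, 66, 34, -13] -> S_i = Random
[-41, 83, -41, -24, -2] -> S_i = Random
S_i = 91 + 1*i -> [91, 92, 93, 94, 95]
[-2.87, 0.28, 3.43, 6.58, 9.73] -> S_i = -2.87 + 3.15*i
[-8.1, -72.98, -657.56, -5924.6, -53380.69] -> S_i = -8.10*9.01^i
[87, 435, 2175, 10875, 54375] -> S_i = 87*5^i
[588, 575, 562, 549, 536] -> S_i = 588 + -13*i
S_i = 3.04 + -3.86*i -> [3.04, -0.82, -4.68, -8.54, -12.4]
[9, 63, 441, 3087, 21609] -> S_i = 9*7^i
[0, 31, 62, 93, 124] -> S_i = 0 + 31*i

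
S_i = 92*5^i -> [92, 460, 2300, 11500, 57500]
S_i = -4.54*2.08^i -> [-4.54, -9.44, -19.64, -40.86, -84.98]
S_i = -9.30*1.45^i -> [-9.3, -13.49, -19.55, -28.35, -41.11]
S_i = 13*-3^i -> [13, -39, 117, -351, 1053]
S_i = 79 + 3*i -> [79, 82, 85, 88, 91]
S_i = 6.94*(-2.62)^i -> [6.94, -18.18, 47.64, -124.81, 327.01]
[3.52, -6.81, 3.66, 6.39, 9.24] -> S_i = Random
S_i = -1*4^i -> [-1, -4, -16, -64, -256]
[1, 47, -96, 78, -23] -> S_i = Random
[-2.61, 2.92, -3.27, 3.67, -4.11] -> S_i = -2.61*(-1.12)^i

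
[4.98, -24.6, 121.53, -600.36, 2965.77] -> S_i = 4.98*(-4.94)^i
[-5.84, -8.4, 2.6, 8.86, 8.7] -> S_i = Random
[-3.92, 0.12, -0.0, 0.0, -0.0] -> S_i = -3.92*(-0.03)^i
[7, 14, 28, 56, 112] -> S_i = 7*2^i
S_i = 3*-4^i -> [3, -12, 48, -192, 768]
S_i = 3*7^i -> [3, 21, 147, 1029, 7203]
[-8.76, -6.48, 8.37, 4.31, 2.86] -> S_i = Random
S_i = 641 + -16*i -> [641, 625, 609, 593, 577]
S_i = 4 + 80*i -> [4, 84, 164, 244, 324]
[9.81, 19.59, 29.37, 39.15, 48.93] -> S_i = 9.81 + 9.78*i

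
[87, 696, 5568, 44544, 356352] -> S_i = 87*8^i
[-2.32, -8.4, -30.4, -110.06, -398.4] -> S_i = -2.32*3.62^i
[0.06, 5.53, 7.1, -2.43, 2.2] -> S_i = Random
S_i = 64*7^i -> [64, 448, 3136, 21952, 153664]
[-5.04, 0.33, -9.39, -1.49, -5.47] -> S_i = Random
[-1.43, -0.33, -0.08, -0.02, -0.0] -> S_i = -1.43*0.23^i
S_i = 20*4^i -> [20, 80, 320, 1280, 5120]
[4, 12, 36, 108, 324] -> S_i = 4*3^i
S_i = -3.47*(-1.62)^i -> [-3.47, 5.62, -9.11, 14.75, -23.9]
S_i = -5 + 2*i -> [-5, -3, -1, 1, 3]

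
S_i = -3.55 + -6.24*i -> [-3.55, -9.79, -16.03, -22.27, -28.51]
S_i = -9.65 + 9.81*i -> [-9.65, 0.16, 9.97, 19.78, 29.59]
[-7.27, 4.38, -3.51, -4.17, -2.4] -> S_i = Random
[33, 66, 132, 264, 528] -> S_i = 33*2^i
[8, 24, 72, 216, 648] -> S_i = 8*3^i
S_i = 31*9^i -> [31, 279, 2511, 22599, 203391]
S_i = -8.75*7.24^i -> [-8.75, -63.35, -458.65, -3320.65, -24041.54]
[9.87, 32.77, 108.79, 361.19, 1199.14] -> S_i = 9.87*3.32^i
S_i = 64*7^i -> [64, 448, 3136, 21952, 153664]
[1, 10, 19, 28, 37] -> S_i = 1 + 9*i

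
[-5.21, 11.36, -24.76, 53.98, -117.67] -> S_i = -5.21*(-2.18)^i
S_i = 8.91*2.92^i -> [8.91, 26.02, 75.97, 221.83, 647.75]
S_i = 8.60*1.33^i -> [8.6, 11.44, 15.21, 20.23, 26.91]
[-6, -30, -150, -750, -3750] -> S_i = -6*5^i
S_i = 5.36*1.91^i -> [5.36, 10.24, 19.55, 37.35, 71.33]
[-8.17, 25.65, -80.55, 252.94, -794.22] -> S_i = -8.17*(-3.14)^i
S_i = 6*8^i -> [6, 48, 384, 3072, 24576]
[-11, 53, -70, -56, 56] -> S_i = Random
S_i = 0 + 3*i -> [0, 3, 6, 9, 12]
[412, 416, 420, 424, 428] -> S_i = 412 + 4*i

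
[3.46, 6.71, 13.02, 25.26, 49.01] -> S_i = 3.46*1.94^i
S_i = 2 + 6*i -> [2, 8, 14, 20, 26]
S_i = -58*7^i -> [-58, -406, -2842, -19894, -139258]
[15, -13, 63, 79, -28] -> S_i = Random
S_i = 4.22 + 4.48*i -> [4.22, 8.7, 13.18, 17.66, 22.14]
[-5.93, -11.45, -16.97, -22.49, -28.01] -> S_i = -5.93 + -5.52*i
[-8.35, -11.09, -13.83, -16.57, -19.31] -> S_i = -8.35 + -2.74*i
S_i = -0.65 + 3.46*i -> [-0.65, 2.81, 6.27, 9.73, 13.19]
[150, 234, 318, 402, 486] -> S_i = 150 + 84*i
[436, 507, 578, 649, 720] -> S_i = 436 + 71*i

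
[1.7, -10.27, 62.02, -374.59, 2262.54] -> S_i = 1.70*(-6.04)^i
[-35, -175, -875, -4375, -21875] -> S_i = -35*5^i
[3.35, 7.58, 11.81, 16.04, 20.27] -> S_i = 3.35 + 4.23*i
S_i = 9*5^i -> [9, 45, 225, 1125, 5625]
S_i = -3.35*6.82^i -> [-3.35, -22.85, -155.82, -1062.67, -7247.4]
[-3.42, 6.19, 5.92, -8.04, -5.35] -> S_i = Random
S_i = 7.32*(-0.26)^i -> [7.32, -1.9, 0.49, -0.13, 0.03]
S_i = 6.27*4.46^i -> [6.27, 27.96, 124.72, 556.25, 2480.89]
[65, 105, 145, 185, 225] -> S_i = 65 + 40*i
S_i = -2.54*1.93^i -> [-2.54, -4.9, -9.46, -18.26, -35.24]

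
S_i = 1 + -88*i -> [1, -87, -175, -263, -351]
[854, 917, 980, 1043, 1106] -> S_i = 854 + 63*i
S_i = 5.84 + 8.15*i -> [5.84, 13.99, 22.14, 30.29, 38.44]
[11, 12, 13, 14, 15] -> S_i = 11 + 1*i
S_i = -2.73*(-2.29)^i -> [-2.73, 6.25, -14.32, 32.78, -75.08]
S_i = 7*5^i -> [7, 35, 175, 875, 4375]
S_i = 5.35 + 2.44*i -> [5.35, 7.79, 10.23, 12.67, 15.11]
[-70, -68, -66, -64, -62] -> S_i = -70 + 2*i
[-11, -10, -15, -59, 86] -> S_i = Random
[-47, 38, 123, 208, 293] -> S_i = -47 + 85*i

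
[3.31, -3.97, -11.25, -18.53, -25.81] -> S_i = 3.31 + -7.28*i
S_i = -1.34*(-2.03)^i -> [-1.34, 2.72, -5.52, 11.21, -22.76]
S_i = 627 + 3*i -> [627, 630, 633, 636, 639]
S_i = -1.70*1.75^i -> [-1.7, -2.98, -5.21, -9.11, -15.94]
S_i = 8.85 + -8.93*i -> [8.85, -0.08, -9.01, -17.94, -26.87]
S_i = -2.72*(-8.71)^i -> [-2.72, 23.69, -206.35, 1797.31, -15654.58]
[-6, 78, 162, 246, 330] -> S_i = -6 + 84*i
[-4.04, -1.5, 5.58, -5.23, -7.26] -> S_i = Random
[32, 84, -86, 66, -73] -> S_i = Random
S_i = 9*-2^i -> [9, -18, 36, -72, 144]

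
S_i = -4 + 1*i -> [-4, -3, -2, -1, 0]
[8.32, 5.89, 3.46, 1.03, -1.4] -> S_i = 8.32 + -2.43*i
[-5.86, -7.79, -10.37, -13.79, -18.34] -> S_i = -5.86*1.33^i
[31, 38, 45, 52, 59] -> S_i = 31 + 7*i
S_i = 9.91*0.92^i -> [9.91, 9.12, 8.39, 7.72, 7.1]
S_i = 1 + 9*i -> [1, 10, 19, 28, 37]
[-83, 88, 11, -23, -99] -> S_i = Random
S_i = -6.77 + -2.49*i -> [-6.77, -9.26, -11.75, -14.24, -16.73]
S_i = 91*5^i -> [91, 455, 2275, 11375, 56875]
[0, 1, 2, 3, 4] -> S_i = 0 + 1*i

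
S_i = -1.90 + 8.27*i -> [-1.9, 6.37, 14.64, 22.91, 31.18]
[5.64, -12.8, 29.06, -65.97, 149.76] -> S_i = 5.64*(-2.27)^i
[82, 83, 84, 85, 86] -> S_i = 82 + 1*i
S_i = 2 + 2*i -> [2, 4, 6, 8, 10]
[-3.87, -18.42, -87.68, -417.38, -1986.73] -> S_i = -3.87*4.76^i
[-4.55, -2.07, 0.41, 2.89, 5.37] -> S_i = -4.55 + 2.48*i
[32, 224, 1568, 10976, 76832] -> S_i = 32*7^i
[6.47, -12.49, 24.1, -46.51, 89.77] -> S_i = 6.47*(-1.93)^i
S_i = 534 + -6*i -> [534, 528, 522, 516, 510]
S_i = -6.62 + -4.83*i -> [-6.62, -11.45, -16.28, -21.11, -25.94]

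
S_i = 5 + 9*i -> [5, 14, 23, 32, 41]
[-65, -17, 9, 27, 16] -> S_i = Random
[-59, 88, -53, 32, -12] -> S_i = Random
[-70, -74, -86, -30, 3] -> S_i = Random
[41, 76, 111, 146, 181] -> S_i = 41 + 35*i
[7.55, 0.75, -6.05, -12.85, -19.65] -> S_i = 7.55 + -6.80*i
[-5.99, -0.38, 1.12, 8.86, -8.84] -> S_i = Random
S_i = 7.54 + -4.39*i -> [7.54, 3.15, -1.24, -5.63, -10.02]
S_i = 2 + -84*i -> [2, -82, -166, -250, -334]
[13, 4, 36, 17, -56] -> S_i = Random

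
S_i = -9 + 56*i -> [-9, 47, 103, 159, 215]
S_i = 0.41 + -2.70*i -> [0.41, -2.29, -4.99, -7.69, -10.39]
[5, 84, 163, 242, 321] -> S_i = 5 + 79*i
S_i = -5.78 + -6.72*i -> [-5.78, -12.5, -19.22, -25.94, -32.66]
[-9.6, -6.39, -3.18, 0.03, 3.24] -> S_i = -9.60 + 3.21*i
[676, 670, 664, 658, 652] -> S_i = 676 + -6*i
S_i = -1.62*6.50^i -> [-1.62, -10.53, -68.45, -444.89, -2891.8]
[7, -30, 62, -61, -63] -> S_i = Random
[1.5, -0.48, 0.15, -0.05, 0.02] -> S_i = 1.50*(-0.32)^i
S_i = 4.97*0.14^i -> [4.97, 0.7, 0.1, 0.01, 0.0]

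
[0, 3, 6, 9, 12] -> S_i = 0 + 3*i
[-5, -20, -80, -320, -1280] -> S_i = -5*4^i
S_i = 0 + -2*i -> [0, -2, -4, -6, -8]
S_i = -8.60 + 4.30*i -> [-8.6, -4.3, 0.0, 4.3, 8.6]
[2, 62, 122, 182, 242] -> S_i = 2 + 60*i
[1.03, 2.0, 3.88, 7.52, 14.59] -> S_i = 1.03*1.94^i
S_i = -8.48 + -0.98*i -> [-8.48, -9.46, -10.44, -11.42, -12.4]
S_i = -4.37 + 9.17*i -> [-4.37, 4.8, 13.97, 23.14, 32.31]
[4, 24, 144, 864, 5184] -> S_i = 4*6^i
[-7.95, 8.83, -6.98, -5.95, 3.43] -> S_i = Random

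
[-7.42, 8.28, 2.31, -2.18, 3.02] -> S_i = Random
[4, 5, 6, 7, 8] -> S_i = 4 + 1*i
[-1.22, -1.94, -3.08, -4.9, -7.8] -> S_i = -1.22*1.59^i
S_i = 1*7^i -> [1, 7, 49, 343, 2401]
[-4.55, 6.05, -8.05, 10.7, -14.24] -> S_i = -4.55*(-1.33)^i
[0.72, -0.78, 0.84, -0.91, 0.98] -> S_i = 0.72*(-1.08)^i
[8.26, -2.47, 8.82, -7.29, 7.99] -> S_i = Random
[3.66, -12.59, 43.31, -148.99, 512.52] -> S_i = 3.66*(-3.44)^i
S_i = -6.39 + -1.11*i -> [-6.39, -7.5, -8.61, -9.72, -10.83]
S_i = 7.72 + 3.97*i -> [7.72, 11.69, 15.66, 19.63, 23.6]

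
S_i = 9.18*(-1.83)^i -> [9.18, -16.8, 30.74, -56.26, 102.95]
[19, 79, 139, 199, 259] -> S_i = 19 + 60*i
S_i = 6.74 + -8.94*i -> [6.74, -2.2, -11.14, -20.08, -29.02]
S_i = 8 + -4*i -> [8, 4, 0, -4, -8]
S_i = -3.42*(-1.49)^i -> [-3.42, 5.1, -7.59, 11.31, -16.86]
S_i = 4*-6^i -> [4, -24, 144, -864, 5184]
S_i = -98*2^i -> [-98, -196, -392, -784, -1568]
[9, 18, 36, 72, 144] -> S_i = 9*2^i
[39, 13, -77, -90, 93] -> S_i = Random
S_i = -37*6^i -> [-37, -222, -1332, -7992, -47952]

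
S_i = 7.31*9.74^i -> [7.31, 71.2, 693.48, 6754.52, 65788.99]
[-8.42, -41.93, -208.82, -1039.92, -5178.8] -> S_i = -8.42*4.98^i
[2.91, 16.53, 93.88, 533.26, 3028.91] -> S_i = 2.91*5.68^i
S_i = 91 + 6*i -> [91, 97, 103, 109, 115]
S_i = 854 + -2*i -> [854, 852, 850, 848, 846]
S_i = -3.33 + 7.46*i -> [-3.33, 4.13, 11.59, 19.05, 26.51]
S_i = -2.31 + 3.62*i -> [-2.31, 1.31, 4.93, 8.55, 12.17]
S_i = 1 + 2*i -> [1, 3, 5, 7, 9]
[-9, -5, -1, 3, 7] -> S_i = -9 + 4*i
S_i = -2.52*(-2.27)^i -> [-2.52, 5.72, -12.99, 29.48, -66.91]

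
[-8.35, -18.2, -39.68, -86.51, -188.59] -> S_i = -8.35*2.18^i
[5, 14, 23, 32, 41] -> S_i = 5 + 9*i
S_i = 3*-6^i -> [3, -18, 108, -648, 3888]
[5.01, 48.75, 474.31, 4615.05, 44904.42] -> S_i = 5.01*9.73^i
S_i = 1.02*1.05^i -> [1.02, 1.07, 1.12, 1.18, 1.24]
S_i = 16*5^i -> [16, 80, 400, 2000, 10000]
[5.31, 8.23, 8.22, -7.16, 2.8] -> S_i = Random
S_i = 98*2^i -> [98, 196, 392, 784, 1568]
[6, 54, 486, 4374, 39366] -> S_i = 6*9^i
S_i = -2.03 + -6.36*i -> [-2.03, -8.39, -14.75, -21.11, -27.47]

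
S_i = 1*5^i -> [1, 5, 25, 125, 625]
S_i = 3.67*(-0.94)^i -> [3.67, -3.45, 3.24, -3.05, 2.87]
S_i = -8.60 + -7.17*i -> [-8.6, -15.77, -22.94, -30.11, -37.28]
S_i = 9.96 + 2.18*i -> [9.96, 12.14, 14.32, 16.5, 18.68]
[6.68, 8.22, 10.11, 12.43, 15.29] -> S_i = 6.68*1.23^i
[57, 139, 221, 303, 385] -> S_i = 57 + 82*i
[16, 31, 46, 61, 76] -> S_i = 16 + 15*i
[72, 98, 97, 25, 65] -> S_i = Random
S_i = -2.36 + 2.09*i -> [-2.36, -0.27, 1.82, 3.91, 6.0]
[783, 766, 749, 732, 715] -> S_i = 783 + -17*i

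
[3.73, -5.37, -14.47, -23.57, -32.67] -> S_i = 3.73 + -9.10*i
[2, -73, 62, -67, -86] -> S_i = Random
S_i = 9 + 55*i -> [9, 64, 119, 174, 229]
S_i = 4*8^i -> [4, 32, 256, 2048, 16384]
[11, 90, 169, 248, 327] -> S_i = 11 + 79*i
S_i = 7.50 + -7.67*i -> [7.5, -0.17, -7.84, -15.51, -23.18]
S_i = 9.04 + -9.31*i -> [9.04, -0.27, -9.58, -18.89, -28.2]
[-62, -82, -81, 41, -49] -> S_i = Random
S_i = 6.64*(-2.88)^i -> [6.64, -19.12, 55.07, -158.62, 456.81]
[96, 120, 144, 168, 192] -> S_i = 96 + 24*i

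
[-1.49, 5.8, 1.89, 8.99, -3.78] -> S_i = Random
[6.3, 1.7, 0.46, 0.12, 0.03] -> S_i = 6.30*0.27^i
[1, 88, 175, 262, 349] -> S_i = 1 + 87*i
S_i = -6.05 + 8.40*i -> [-6.05, 2.35, 10.75, 19.15, 27.55]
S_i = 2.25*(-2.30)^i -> [2.25, -5.18, 11.9, -27.38, 62.96]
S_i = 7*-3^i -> [7, -21, 63, -189, 567]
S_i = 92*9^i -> [92, 828, 7452, 67068, 603612]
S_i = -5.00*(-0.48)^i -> [-5.0, 2.4, -1.15, 0.55, -0.27]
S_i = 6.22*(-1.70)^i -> [6.22, -10.57, 17.98, -30.56, 51.95]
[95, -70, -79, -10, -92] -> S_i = Random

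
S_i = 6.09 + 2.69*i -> [6.09, 8.78, 11.47, 14.16, 16.85]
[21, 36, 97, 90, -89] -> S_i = Random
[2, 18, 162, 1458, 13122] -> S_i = 2*9^i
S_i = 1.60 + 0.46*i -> [1.6, 2.06, 2.52, 2.98, 3.44]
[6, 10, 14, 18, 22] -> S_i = 6 + 4*i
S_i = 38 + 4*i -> [38, 42, 46, 50, 54]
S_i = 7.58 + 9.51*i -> [7.58, 17.09, 26.6, 36.11, 45.62]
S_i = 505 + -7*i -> [505, 498, 491, 484, 477]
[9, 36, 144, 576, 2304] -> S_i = 9*4^i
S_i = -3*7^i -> [-3, -21, -147, -1029, -7203]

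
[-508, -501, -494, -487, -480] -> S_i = -508 + 7*i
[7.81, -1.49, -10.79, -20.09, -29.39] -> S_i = 7.81 + -9.30*i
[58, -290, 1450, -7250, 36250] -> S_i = 58*-5^i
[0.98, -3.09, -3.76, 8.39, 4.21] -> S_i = Random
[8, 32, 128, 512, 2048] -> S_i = 8*4^i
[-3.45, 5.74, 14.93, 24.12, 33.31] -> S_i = -3.45 + 9.19*i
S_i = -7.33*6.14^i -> [-7.33, -45.01, -276.34, -1696.72, -10417.83]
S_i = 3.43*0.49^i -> [3.43, 1.68, 0.82, 0.4, 0.2]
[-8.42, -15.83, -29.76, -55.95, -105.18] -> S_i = -8.42*1.88^i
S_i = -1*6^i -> [-1, -6, -36, -216, -1296]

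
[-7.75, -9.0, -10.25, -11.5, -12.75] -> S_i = -7.75 + -1.25*i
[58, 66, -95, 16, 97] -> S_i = Random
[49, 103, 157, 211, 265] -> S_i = 49 + 54*i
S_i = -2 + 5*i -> [-2, 3, 8, 13, 18]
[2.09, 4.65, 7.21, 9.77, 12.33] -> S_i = 2.09 + 2.56*i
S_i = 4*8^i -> [4, 32, 256, 2048, 16384]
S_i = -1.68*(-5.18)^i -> [-1.68, 8.7, -45.08, 233.51, -1209.56]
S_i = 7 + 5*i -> [7, 12, 17, 22, 27]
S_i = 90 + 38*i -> [90, 128, 166, 204, 242]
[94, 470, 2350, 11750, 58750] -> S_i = 94*5^i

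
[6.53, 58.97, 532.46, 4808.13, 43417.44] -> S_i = 6.53*9.03^i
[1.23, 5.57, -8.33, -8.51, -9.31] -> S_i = Random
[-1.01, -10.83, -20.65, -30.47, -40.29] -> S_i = -1.01 + -9.82*i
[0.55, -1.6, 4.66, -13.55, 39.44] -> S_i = 0.55*(-2.91)^i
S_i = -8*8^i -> [-8, -64, -512, -4096, -32768]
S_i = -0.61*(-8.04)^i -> [-0.61, 4.9, -39.43, 317.03, -2548.91]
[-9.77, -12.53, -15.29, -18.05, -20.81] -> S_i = -9.77 + -2.76*i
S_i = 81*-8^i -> [81, -648, 5184, -41472, 331776]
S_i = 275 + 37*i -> [275, 312, 349, 386, 423]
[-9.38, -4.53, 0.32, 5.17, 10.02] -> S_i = -9.38 + 4.85*i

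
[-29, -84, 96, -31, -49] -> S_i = Random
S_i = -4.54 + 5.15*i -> [-4.54, 0.61, 5.76, 10.91, 16.06]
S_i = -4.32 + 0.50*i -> [-4.32, -3.82, -3.32, -2.82, -2.32]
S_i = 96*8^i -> [96, 768, 6144, 49152, 393216]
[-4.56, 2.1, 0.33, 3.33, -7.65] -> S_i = Random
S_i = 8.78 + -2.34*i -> [8.78, 6.44, 4.1, 1.76, -0.58]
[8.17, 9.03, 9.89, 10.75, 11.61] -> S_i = 8.17 + 0.86*i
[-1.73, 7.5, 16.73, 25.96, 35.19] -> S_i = -1.73 + 9.23*i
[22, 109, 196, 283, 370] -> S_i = 22 + 87*i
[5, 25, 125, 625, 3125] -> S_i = 5*5^i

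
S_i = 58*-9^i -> [58, -522, 4698, -42282, 380538]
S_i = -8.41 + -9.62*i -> [-8.41, -18.03, -27.65, -37.27, -46.89]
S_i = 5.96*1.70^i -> [5.96, 10.13, 17.22, 29.28, 49.78]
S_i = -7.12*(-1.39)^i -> [-7.12, 9.9, -13.76, 19.12, -26.58]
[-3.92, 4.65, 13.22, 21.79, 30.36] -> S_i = -3.92 + 8.57*i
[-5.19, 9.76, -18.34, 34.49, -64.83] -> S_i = -5.19*(-1.88)^i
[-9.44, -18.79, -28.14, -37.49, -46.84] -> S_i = -9.44 + -9.35*i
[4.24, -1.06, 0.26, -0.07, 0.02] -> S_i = 4.24*(-0.25)^i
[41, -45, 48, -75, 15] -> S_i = Random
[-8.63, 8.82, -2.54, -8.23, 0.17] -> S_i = Random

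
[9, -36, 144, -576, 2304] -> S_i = 9*-4^i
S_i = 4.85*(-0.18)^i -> [4.85, -0.87, 0.16, -0.03, 0.01]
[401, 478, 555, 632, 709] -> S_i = 401 + 77*i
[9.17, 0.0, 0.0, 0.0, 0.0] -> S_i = 9.17*0.00^i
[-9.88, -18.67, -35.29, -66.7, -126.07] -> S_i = -9.88*1.89^i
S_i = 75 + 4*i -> [75, 79, 83, 87, 91]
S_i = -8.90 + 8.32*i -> [-8.9, -0.58, 7.74, 16.06, 24.38]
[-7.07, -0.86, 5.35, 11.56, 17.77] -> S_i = -7.07 + 6.21*i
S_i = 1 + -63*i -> [1, -62, -125, -188, -251]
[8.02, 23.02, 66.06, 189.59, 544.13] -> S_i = 8.02*2.87^i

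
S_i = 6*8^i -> [6, 48, 384, 3072, 24576]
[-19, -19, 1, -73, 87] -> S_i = Random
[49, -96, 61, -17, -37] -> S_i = Random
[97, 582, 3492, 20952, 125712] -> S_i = 97*6^i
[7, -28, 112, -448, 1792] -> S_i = 7*-4^i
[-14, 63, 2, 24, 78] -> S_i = Random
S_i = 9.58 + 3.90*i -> [9.58, 13.48, 17.38, 21.28, 25.18]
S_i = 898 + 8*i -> [898, 906, 914, 922, 930]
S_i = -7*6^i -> [-7, -42, -252, -1512, -9072]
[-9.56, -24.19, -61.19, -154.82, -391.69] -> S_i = -9.56*2.53^i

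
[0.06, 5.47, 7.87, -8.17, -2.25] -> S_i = Random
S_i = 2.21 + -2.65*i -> [2.21, -0.44, -3.09, -5.74, -8.39]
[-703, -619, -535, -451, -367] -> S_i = -703 + 84*i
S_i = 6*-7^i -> [6, -42, 294, -2058, 14406]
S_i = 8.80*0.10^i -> [8.8, 0.88, 0.09, 0.01, 0.0]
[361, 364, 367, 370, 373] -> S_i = 361 + 3*i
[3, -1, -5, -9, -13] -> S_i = 3 + -4*i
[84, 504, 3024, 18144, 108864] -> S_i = 84*6^i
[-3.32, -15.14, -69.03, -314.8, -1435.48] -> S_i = -3.32*4.56^i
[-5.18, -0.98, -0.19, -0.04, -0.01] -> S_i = -5.18*0.19^i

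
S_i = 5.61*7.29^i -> [5.61, 40.9, 298.14, 2173.43, 15844.3]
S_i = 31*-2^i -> [31, -62, 124, -248, 496]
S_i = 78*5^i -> [78, 390, 1950, 9750, 48750]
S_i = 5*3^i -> [5, 15, 45, 135, 405]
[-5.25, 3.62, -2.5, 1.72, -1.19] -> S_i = -5.25*(-0.69)^i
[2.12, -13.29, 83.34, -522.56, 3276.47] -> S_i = 2.12*(-6.27)^i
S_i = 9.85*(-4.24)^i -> [9.85, -41.76, 177.08, -750.82, 3183.46]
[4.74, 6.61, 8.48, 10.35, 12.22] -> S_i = 4.74 + 1.87*i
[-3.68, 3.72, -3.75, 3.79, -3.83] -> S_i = -3.68*(-1.01)^i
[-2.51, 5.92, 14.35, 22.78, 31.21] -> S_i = -2.51 + 8.43*i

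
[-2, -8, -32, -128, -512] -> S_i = -2*4^i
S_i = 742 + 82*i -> [742, 824, 906, 988, 1070]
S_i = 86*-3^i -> [86, -258, 774, -2322, 6966]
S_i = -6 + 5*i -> [-6, -1, 4, 9, 14]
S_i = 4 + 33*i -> [4, 37, 70, 103, 136]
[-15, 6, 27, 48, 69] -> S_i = -15 + 21*i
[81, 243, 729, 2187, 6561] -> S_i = 81*3^i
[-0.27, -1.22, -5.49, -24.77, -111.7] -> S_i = -0.27*4.51^i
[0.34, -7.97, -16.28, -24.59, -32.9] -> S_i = 0.34 + -8.31*i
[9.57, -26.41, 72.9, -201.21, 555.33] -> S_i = 9.57*(-2.76)^i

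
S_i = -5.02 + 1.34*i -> [-5.02, -3.68, -2.34, -1.0, 0.34]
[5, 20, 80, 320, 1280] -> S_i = 5*4^i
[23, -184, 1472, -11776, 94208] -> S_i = 23*-8^i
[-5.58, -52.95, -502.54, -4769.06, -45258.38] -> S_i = -5.58*9.49^i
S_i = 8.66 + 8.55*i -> [8.66, 17.21, 25.76, 34.31, 42.86]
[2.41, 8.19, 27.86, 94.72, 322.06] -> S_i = 2.41*3.40^i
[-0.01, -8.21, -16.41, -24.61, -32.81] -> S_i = -0.01 + -8.20*i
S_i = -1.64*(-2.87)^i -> [-1.64, 4.71, -13.51, 38.77, -111.27]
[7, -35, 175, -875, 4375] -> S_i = 7*-5^i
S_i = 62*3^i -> [62, 186, 558, 1674, 5022]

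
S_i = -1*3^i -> [-1, -3, -9, -27, -81]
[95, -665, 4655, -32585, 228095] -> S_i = 95*-7^i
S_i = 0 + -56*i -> [0, -56, -112, -168, -224]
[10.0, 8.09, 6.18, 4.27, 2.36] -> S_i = 10.00 + -1.91*i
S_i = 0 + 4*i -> [0, 4, 8, 12, 16]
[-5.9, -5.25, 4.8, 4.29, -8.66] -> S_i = Random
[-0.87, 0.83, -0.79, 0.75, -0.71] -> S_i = -0.87*(-0.95)^i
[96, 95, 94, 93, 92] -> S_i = 96 + -1*i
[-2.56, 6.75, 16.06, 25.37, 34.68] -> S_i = -2.56 + 9.31*i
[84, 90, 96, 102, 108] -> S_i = 84 + 6*i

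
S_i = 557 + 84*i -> [557, 641, 725, 809, 893]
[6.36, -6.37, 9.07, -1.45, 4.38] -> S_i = Random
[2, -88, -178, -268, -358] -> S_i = 2 + -90*i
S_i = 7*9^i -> [7, 63, 567, 5103, 45927]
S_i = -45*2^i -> [-45, -90, -180, -360, -720]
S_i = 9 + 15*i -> [9, 24, 39, 54, 69]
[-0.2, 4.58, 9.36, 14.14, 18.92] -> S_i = -0.20 + 4.78*i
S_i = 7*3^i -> [7, 21, 63, 189, 567]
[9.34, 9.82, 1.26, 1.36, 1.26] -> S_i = Random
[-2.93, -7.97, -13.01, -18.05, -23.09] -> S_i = -2.93 + -5.04*i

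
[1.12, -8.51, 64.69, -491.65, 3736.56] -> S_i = 1.12*(-7.60)^i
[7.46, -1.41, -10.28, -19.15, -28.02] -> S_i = 7.46 + -8.87*i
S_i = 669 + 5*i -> [669, 674, 679, 684, 689]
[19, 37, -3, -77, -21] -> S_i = Random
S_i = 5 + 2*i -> [5, 7, 9, 11, 13]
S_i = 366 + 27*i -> [366, 393, 420, 447, 474]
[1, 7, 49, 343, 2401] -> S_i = 1*7^i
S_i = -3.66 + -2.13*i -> [-3.66, -5.79, -7.92, -10.05, -12.18]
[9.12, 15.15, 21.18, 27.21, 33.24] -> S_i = 9.12 + 6.03*i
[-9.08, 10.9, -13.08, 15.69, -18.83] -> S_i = -9.08*(-1.20)^i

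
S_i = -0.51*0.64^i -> [-0.51, -0.33, -0.21, -0.13, -0.09]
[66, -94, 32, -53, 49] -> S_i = Random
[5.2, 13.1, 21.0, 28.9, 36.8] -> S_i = 5.20 + 7.90*i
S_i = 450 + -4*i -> [450, 446, 442, 438, 434]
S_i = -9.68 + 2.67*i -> [-9.68, -7.01, -4.34, -1.67, 1.0]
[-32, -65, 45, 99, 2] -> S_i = Random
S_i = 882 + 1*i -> [882, 883, 884, 885, 886]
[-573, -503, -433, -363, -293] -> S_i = -573 + 70*i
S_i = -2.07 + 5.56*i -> [-2.07, 3.49, 9.05, 14.61, 20.17]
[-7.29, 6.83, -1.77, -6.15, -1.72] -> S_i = Random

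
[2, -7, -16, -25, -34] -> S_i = 2 + -9*i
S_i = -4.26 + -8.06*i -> [-4.26, -12.32, -20.38, -28.44, -36.5]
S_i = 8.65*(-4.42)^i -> [8.65, -38.23, 168.99, -746.94, 3301.45]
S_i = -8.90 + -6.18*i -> [-8.9, -15.08, -21.26, -27.44, -33.62]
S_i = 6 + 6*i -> [6, 12, 18, 24, 30]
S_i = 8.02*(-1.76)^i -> [8.02, -14.12, 24.84, -43.72, 76.95]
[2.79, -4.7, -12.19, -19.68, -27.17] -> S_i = 2.79 + -7.49*i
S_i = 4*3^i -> [4, 12, 36, 108, 324]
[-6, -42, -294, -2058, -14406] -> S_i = -6*7^i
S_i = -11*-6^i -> [-11, 66, -396, 2376, -14256]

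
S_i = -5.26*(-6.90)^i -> [-5.26, 36.29, -250.43, 1727.96, -11922.91]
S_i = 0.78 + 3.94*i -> [0.78, 4.72, 8.66, 12.6, 16.54]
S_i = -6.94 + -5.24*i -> [-6.94, -12.18, -17.42, -22.66, -27.9]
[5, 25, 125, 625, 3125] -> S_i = 5*5^i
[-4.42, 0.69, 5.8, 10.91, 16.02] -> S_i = -4.42 + 5.11*i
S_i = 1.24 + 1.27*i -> [1.24, 2.51, 3.78, 5.05, 6.32]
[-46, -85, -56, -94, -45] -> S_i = Random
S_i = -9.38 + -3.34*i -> [-9.38, -12.72, -16.06, -19.4, -22.74]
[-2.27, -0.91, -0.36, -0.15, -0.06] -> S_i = -2.27*0.40^i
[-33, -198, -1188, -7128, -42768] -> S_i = -33*6^i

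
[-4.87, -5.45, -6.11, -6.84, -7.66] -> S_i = -4.87*1.12^i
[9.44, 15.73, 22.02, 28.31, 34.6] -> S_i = 9.44 + 6.29*i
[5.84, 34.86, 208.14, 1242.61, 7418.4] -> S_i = 5.84*5.97^i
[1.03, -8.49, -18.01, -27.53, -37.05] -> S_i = 1.03 + -9.52*i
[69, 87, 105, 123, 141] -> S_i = 69 + 18*i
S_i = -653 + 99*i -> [-653, -554, -455, -356, -257]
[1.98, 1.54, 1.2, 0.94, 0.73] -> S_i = 1.98*0.78^i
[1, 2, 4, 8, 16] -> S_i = 1*2^i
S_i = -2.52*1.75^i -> [-2.52, -4.41, -7.72, -13.51, -23.63]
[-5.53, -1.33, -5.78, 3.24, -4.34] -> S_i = Random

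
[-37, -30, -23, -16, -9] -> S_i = -37 + 7*i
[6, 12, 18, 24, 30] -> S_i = 6 + 6*i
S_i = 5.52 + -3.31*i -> [5.52, 2.21, -1.1, -4.41, -7.72]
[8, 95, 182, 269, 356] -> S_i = 8 + 87*i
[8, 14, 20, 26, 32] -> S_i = 8 + 6*i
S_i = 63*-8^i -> [63, -504, 4032, -32256, 258048]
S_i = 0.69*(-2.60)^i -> [0.69, -1.79, 4.66, -12.13, 31.53]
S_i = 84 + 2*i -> [84, 86, 88, 90, 92]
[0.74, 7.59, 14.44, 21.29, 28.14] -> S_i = 0.74 + 6.85*i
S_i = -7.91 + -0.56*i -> [-7.91, -8.47, -9.03, -9.59, -10.15]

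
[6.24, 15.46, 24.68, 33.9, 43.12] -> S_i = 6.24 + 9.22*i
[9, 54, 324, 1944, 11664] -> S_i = 9*6^i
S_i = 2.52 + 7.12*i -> [2.52, 9.64, 16.76, 23.88, 31.0]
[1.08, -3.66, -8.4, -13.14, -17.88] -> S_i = 1.08 + -4.74*i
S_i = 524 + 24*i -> [524, 548, 572, 596, 620]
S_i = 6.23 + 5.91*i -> [6.23, 12.14, 18.05, 23.96, 29.87]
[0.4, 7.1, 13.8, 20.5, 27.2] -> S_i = 0.40 + 6.70*i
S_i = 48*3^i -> [48, 144, 432, 1296, 3888]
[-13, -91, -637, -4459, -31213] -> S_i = -13*7^i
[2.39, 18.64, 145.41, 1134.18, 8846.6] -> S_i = 2.39*7.80^i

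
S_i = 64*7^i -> [64, 448, 3136, 21952, 153664]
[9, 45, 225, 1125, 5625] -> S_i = 9*5^i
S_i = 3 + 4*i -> [3, 7, 11, 15, 19]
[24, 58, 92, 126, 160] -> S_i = 24 + 34*i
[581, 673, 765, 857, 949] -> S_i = 581 + 92*i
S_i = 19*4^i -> [19, 76, 304, 1216, 4864]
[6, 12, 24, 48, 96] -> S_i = 6*2^i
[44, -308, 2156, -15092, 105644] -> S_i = 44*-7^i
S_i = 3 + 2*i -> [3, 5, 7, 9, 11]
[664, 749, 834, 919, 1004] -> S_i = 664 + 85*i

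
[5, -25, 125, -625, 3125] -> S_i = 5*-5^i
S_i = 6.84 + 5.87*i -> [6.84, 12.71, 18.58, 24.45, 30.32]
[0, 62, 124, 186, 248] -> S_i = 0 + 62*i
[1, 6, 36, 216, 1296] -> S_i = 1*6^i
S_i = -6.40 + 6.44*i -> [-6.4, 0.04, 6.48, 12.92, 19.36]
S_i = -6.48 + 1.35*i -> [-6.48, -5.13, -3.78, -2.43, -1.08]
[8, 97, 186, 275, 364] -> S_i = 8 + 89*i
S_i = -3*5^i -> [-3, -15, -75, -375, -1875]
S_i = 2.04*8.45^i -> [2.04, 17.24, 145.66, 1230.84, 10400.57]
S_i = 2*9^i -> [2, 18, 162, 1458, 13122]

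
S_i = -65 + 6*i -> [-65, -59, -53, -47, -41]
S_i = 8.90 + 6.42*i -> [8.9, 15.32, 21.74, 28.16, 34.58]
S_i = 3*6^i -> [3, 18, 108, 648, 3888]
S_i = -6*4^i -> [-6, -24, -96, -384, -1536]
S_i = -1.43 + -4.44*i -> [-1.43, -5.87, -10.31, -14.75, -19.19]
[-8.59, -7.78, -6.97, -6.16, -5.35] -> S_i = -8.59 + 0.81*i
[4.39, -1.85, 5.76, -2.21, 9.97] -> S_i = Random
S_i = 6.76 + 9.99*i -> [6.76, 16.75, 26.74, 36.73, 46.72]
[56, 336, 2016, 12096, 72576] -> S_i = 56*6^i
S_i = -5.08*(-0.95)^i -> [-5.08, 4.83, -4.58, 4.36, -4.14]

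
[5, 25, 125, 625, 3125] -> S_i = 5*5^i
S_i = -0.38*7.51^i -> [-0.38, -2.85, -21.43, -160.95, -1208.77]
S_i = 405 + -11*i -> [405, 394, 383, 372, 361]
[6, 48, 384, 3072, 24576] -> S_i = 6*8^i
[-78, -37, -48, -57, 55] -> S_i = Random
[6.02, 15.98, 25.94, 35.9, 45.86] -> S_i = 6.02 + 9.96*i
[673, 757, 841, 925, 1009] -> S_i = 673 + 84*i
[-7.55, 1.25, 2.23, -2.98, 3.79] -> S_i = Random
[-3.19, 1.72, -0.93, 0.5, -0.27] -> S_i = -3.19*(-0.54)^i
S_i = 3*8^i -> [3, 24, 192, 1536, 12288]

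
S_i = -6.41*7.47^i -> [-6.41, -47.88, -357.68, -2671.9, -19959.08]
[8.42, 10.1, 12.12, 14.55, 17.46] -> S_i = 8.42*1.20^i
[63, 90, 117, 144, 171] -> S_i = 63 + 27*i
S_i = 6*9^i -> [6, 54, 486, 4374, 39366]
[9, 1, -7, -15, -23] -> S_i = 9 + -8*i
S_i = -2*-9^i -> [-2, 18, -162, 1458, -13122]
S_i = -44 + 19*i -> [-44, -25, -6, 13, 32]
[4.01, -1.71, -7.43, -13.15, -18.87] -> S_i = 4.01 + -5.72*i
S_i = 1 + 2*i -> [1, 3, 5, 7, 9]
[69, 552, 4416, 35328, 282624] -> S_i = 69*8^i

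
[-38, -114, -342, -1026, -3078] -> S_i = -38*3^i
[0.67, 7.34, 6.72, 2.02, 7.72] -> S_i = Random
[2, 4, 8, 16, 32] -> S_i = 2*2^i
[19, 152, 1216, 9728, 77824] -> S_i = 19*8^i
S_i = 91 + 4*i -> [91, 95, 99, 103, 107]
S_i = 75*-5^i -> [75, -375, 1875, -9375, 46875]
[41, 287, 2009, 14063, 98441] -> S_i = 41*7^i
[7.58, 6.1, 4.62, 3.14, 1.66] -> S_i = 7.58 + -1.48*i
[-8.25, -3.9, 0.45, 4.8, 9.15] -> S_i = -8.25 + 4.35*i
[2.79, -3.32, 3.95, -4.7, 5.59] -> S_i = 2.79*(-1.19)^i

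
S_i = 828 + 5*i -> [828, 833, 838, 843, 848]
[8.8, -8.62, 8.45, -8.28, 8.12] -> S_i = 8.80*(-0.98)^i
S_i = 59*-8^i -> [59, -472, 3776, -30208, 241664]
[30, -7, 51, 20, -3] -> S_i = Random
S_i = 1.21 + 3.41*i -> [1.21, 4.62, 8.03, 11.44, 14.85]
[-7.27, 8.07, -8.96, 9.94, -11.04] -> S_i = -7.27*(-1.11)^i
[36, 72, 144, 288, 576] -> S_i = 36*2^i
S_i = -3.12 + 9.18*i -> [-3.12, 6.06, 15.24, 24.42, 33.6]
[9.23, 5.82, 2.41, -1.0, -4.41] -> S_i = 9.23 + -3.41*i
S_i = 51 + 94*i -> [51, 145, 239, 333, 427]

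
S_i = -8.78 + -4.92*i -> [-8.78, -13.7, -18.62, -23.54, -28.46]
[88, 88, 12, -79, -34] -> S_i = Random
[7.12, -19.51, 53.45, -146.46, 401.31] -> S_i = 7.12*(-2.74)^i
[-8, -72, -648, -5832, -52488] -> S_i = -8*9^i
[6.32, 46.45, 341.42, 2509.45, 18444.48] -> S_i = 6.32*7.35^i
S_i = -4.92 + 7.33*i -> [-4.92, 2.41, 9.74, 17.07, 24.4]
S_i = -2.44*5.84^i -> [-2.44, -14.25, -83.22, -485.99, -2838.19]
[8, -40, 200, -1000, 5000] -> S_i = 8*-5^i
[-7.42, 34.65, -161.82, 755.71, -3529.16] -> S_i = -7.42*(-4.67)^i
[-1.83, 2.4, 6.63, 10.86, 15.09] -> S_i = -1.83 + 4.23*i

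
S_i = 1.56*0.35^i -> [1.56, 0.55, 0.19, 0.07, 0.02]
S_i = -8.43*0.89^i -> [-8.43, -7.5, -6.68, -5.94, -5.29]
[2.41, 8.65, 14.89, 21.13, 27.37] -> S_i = 2.41 + 6.24*i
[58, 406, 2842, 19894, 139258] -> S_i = 58*7^i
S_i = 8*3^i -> [8, 24, 72, 216, 648]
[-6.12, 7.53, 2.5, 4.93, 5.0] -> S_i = Random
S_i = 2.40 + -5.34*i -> [2.4, -2.94, -8.28, -13.62, -18.96]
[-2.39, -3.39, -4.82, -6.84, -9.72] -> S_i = -2.39*1.42^i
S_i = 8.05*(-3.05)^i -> [8.05, -24.55, 74.89, -228.4, 696.62]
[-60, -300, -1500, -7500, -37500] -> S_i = -60*5^i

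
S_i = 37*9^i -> [37, 333, 2997, 26973, 242757]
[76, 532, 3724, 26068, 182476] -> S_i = 76*7^i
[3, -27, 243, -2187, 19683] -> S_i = 3*-9^i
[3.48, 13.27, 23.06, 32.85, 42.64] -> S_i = 3.48 + 9.79*i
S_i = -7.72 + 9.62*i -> [-7.72, 1.9, 11.52, 21.14, 30.76]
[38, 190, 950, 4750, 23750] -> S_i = 38*5^i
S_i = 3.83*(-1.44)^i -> [3.83, -5.52, 7.94, -11.44, 16.47]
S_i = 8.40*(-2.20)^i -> [8.4, -18.48, 40.66, -89.44, 196.78]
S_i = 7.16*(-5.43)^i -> [7.16, -38.88, 211.11, -1146.34, 6224.61]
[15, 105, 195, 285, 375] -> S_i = 15 + 90*i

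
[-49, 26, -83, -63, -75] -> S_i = Random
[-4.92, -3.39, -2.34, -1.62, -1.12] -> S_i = -4.92*0.69^i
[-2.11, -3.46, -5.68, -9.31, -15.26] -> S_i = -2.11*1.64^i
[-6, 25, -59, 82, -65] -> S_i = Random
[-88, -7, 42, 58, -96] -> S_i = Random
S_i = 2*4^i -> [2, 8, 32, 128, 512]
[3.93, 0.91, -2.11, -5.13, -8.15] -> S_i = 3.93 + -3.02*i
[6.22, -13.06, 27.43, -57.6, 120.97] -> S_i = 6.22*(-2.10)^i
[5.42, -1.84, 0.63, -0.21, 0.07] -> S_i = 5.42*(-0.34)^i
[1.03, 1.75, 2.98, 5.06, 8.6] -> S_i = 1.03*1.70^i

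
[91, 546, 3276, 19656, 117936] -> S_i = 91*6^i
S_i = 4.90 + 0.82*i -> [4.9, 5.72, 6.54, 7.36, 8.18]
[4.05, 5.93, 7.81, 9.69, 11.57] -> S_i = 4.05 + 1.88*i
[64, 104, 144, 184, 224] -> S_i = 64 + 40*i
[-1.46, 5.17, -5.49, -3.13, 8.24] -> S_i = Random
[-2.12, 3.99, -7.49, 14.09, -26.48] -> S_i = -2.12*(-1.88)^i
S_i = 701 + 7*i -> [701, 708, 715, 722, 729]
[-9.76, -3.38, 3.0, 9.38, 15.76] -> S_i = -9.76 + 6.38*i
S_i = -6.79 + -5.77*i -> [-6.79, -12.56, -18.33, -24.1, -29.87]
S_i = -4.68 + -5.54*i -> [-4.68, -10.22, -15.76, -21.3, -26.84]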